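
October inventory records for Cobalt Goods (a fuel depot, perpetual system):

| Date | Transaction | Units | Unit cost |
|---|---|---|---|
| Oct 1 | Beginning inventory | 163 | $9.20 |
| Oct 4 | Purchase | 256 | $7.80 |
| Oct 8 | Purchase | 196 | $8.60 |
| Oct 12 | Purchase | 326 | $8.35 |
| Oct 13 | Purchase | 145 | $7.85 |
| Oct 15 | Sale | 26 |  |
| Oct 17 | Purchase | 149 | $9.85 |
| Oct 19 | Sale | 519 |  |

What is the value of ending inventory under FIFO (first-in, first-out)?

Ending inventory = $5,930.00

Oct 15, 26 sold [FIFO — oldest first]: 26 @ $9.20 = $239.20
Oct 19, 519 sold [FIFO — oldest first]: 137 @ $9.20 + 256 @ $7.80 + 126 @ $8.60 = $4,340.80
Total COGS = $239.20 + $4,340.80 = $4,580.00
Ending inventory: 70 @ $8.60 + 326 @ $8.35 + 145 @ $7.85 + 149 @ $9.85 = $5,930.00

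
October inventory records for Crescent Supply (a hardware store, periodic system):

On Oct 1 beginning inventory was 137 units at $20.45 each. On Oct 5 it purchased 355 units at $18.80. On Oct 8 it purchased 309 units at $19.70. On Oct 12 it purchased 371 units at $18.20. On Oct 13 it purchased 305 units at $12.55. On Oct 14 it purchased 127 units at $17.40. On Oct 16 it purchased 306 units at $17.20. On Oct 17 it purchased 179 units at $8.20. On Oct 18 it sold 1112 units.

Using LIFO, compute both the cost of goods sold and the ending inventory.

COGS = $16,317.55; ending inventory = $18,766.15

Oct 18, 1112 sold [LIFO — newest first]: 179 @ $8.20 + 306 @ $17.20 + 127 @ $17.40 + 305 @ $12.55 + 195 @ $18.20 = $16,317.55
Ending inventory: 137 @ $20.45 + 355 @ $18.80 + 309 @ $19.70 + 176 @ $18.20 = $18,766.15
Check: goods available $35,083.70 = COGS $16,317.55 + ending $18,766.15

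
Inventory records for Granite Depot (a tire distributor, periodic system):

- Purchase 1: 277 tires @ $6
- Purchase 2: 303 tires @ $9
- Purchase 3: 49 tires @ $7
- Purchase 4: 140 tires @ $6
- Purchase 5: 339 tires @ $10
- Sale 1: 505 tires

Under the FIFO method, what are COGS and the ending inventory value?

COGS = $3,714; ending inventory = $5,248

Sale 1 (505) [FIFO — oldest first]: 277 @ $6 + 228 @ $9 = $3,714
Ending inventory: 75 @ $9 + 49 @ $7 + 140 @ $6 + 339 @ $10 = $5,248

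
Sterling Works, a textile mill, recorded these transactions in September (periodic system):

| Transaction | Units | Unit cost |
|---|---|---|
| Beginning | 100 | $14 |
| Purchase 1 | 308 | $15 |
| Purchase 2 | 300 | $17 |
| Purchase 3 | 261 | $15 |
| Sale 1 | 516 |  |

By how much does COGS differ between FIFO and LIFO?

FIFO COGS: 100 @ $14 + 308 @ $15 + 108 @ $17 = $7,856
LIFO COGS: 261 @ $15 + 255 @ $17 = $8,250
Difference = |$7,856 − $8,250| = $394

$394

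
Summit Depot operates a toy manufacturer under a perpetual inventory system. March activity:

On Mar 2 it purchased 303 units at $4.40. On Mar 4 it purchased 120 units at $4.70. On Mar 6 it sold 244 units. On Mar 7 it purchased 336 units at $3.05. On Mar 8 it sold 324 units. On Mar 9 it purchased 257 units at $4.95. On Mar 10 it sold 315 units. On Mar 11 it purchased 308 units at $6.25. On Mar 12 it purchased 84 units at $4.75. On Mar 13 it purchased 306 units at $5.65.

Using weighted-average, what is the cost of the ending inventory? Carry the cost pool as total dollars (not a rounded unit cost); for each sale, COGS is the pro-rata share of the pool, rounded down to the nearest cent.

Ending inventory = $4,631.81

After Mar 2: 303 on hand, pool $1,333.20 (≈ $4.4000 each)
After Mar 4: 423 on hand, pool $1,897.20 (≈ $4.4851 each)
Mar 6, sell 244: 244/423 × $1,897.20 → $1,094.36
After Mar 7: 515 on hand, pool $1,827.64 (≈ $3.5488 each)
Mar 8, sell 324: 324/515 × $1,827.64 → $1,149.81
After Mar 9: 448 on hand, pool $1,949.98 (≈ $4.3526 each)
Mar 10, sell 315: 315/448 × $1,949.98 → $1,371.07
After Mar 11: 441 on hand, pool $2,503.91 (≈ $5.6778 each)
After Mar 12: 525 on hand, pool $2,902.91 (≈ $5.5294 each)
After Mar 13: 831 on hand, pool $4,631.81 (≈ $5.5738 each)
Total COGS = $1,094.36 + $1,149.81 + $1,371.07 = $3,615.24
Ending inventory (cost pool remaining) = $4,631.81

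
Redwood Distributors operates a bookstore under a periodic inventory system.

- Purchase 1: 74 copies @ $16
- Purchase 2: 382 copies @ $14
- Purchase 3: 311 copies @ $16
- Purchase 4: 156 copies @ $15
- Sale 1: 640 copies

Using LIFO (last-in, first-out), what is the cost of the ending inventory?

Sale 1 (640) [LIFO — newest first]: 156 @ $15 + 311 @ $16 + 173 @ $14 = $9,738
Ending inventory: 74 @ $16 + 209 @ $14 = $4,110

Ending inventory = $4,110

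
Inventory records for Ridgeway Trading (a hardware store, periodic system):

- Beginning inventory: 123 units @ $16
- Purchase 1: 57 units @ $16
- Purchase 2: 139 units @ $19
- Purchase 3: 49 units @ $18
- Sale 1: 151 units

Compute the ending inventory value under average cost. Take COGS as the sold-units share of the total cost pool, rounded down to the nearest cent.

Sale 1, sell 151: 151/368 × $6,403.00 → $2,627.31
Ending inventory (cost pool remaining) = $3,775.69

Ending inventory = $3,775.69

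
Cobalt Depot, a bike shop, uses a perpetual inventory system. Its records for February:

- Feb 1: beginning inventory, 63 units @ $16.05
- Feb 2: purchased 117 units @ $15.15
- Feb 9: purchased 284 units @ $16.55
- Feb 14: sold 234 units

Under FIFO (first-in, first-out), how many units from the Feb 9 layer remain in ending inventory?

230

Feb 14, 234 sold [FIFO — oldest first]: 63 @ $16.05 + 117 @ $15.15 + 54 @ $16.55 = $3,677.40
Ending inventory: 230 @ $16.55 = $3,806.50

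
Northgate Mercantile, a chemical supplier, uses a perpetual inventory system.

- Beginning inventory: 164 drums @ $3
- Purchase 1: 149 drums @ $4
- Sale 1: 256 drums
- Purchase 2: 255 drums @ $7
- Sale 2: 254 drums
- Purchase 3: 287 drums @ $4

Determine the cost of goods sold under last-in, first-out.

COGS = $2,695

Sale 1 (256) [LIFO — newest first]: 149 @ $4 + 107 @ $3 = $917
Sale 2 (254) [LIFO — newest first]: 254 @ $7 = $1,778
Total COGS = $917 + $1,778 = $2,695
Ending inventory: 57 @ $3 + 1 @ $7 + 287 @ $4 = $1,326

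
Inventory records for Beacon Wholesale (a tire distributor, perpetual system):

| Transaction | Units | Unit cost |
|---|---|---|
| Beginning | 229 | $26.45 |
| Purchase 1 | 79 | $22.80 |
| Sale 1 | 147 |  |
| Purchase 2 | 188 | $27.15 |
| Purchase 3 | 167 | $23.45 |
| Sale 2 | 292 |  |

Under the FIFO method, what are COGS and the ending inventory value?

Sale 1 (147) [FIFO — oldest first]: 147 @ $26.45 = $3,888.15
Sale 2 (292) [FIFO — oldest first]: 82 @ $26.45 + 79 @ $22.80 + 131 @ $27.15 = $7,526.75
Total COGS = $3,888.15 + $7,526.75 = $11,414.90
Ending inventory: 57 @ $27.15 + 167 @ $23.45 = $5,463.70
Check: goods available $16,878.60 = COGS $11,414.90 + ending $5,463.70

COGS = $11,414.90; ending inventory = $5,463.70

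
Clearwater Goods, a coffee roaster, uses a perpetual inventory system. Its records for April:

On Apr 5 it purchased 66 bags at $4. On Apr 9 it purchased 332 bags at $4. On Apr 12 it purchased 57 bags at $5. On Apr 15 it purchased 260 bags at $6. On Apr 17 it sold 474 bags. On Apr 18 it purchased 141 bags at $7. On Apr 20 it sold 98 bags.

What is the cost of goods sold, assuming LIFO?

Apr 17, 474 sold [LIFO — newest first]: 260 @ $6 + 57 @ $5 + 157 @ $4 = $2,473
Apr 20, 98 sold [LIFO — newest first]: 98 @ $7 = $686
Total COGS = $2,473 + $686 = $3,159
Ending inventory: 66 @ $4 + 175 @ $4 + 43 @ $7 = $1,265

COGS = $3,159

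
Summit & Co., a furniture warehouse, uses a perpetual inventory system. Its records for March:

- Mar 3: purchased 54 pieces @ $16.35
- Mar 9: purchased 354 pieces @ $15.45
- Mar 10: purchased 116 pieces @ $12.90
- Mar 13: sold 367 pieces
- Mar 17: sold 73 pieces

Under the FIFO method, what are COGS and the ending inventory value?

COGS = $6,765.00; ending inventory = $1,083.60

Mar 13, 367 sold [FIFO — oldest first]: 54 @ $16.35 + 313 @ $15.45 = $5,718.75
Mar 17, 73 sold [FIFO — oldest first]: 41 @ $15.45 + 32 @ $12.90 = $1,046.25
Total COGS = $5,718.75 + $1,046.25 = $6,765.00
Ending inventory: 84 @ $12.90 = $1,083.60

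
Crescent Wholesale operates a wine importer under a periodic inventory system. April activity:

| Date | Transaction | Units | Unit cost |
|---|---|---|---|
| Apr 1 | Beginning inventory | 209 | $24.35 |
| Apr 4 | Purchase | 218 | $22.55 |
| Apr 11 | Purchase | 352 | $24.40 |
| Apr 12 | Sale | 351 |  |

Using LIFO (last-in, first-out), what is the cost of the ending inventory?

Ending inventory = $10,029.45

Apr 12, 351 sold [LIFO — newest first]: 351 @ $24.40 = $8,564.40
Ending inventory: 209 @ $24.35 + 218 @ $22.55 + 1 @ $24.40 = $10,029.45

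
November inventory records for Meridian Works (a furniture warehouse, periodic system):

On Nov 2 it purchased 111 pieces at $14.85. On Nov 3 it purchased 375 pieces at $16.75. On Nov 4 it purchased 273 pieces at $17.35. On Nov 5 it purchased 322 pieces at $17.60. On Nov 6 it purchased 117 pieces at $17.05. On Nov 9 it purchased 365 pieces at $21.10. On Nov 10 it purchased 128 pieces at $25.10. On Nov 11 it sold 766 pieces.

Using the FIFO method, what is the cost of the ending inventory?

Ending inventory = $18,453.15

Nov 11, 766 sold [FIFO — oldest first]: 111 @ $14.85 + 375 @ $16.75 + 273 @ $17.35 + 7 @ $17.60 = $12,789.35
Ending inventory: 315 @ $17.60 + 117 @ $17.05 + 365 @ $21.10 + 128 @ $25.10 = $18,453.15
Check: goods available $31,242.50 = COGS $12,789.35 + ending $18,453.15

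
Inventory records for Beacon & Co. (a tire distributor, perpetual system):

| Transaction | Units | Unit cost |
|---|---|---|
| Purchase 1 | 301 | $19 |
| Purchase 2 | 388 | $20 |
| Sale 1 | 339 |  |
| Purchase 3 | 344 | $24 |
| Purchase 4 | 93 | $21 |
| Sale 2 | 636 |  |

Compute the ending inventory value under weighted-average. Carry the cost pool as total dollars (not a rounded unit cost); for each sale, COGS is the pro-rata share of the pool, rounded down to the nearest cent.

Ending inventory = $3,272.52

After Purchase 1: 301 on hand, pool $5,719.00 (≈ $19.0000 each)
After Purchase 2: 689 on hand, pool $13,479.00 (≈ $19.5631 each)
Sale 1, sell 339: 339/689 × $13,479.00 → $6,631.90
After Purchase 3: 694 on hand, pool $15,103.10 (≈ $21.7624 each)
After Purchase 4: 787 on hand, pool $17,056.10 (≈ $21.6723 each)
Sale 2, sell 636: 636/787 × $17,056.10 → $13,783.58
Total COGS = $6,631.90 + $13,783.58 = $20,415.48
Ending inventory (cost pool remaining) = $3,272.52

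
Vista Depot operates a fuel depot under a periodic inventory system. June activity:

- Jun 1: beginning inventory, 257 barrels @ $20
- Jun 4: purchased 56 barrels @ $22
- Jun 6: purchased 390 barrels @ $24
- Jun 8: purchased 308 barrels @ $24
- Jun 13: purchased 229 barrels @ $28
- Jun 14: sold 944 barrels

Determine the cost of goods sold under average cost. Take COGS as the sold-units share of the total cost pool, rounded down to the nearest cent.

COGS = $22,485.47

Jun 14, sell 944: 944/1240 × $29,536.00 → $22,485.47
Ending inventory (cost pool remaining) = $7,050.53
Check: goods available $29,536.00 = COGS $22,485.47 + ending $7,050.53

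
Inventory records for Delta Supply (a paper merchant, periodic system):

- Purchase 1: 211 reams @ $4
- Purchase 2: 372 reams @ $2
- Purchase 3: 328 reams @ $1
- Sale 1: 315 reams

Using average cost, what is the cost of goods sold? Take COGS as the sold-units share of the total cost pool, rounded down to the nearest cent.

Sale 1, sell 315: 315/911 × $1,916.00 → $662.50
Ending inventory (cost pool remaining) = $1,253.50

COGS = $662.50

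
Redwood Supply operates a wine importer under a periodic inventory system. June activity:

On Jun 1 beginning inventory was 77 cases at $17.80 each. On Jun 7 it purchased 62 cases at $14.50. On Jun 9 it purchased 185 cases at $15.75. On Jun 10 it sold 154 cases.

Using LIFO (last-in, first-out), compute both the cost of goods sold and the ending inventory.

Jun 10, 154 sold [LIFO — newest first]: 154 @ $15.75 = $2,425.50
Ending inventory: 77 @ $17.80 + 62 @ $14.50 + 31 @ $15.75 = $2,757.85

COGS = $2,425.50; ending inventory = $2,757.85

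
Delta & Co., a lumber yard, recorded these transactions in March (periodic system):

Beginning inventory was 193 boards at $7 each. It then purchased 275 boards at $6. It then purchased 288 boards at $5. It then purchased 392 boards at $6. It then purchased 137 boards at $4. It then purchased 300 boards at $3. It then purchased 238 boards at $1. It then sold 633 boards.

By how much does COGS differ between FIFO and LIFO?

FIFO COGS: 193 @ $7 + 275 @ $6 + 165 @ $5 = $3,826
LIFO COGS: 238 @ $1 + 300 @ $3 + 95 @ $4 = $1,518
Difference = |$3,826 − $1,518| = $2,308

$2,308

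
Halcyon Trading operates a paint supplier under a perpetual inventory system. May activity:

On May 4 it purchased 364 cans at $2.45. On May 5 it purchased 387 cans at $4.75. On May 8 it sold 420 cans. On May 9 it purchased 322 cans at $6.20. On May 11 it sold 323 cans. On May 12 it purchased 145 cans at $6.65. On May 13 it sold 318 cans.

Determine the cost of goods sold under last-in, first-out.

May 8, 420 sold [LIFO — newest first]: 387 @ $4.75 + 33 @ $2.45 = $1,919.10
May 11, 323 sold [LIFO — newest first]: 322 @ $6.20 + 1 @ $2.45 = $1,998.85
May 13, 318 sold [LIFO — newest first]: 145 @ $6.65 + 173 @ $2.45 = $1,388.10
Total COGS = $1,919.10 + $1,998.85 + $1,388.10 = $5,306.05
Ending inventory: 157 @ $2.45 = $384.65
Check: goods available $5,690.70 = COGS $5,306.05 + ending $384.65

COGS = $5,306.05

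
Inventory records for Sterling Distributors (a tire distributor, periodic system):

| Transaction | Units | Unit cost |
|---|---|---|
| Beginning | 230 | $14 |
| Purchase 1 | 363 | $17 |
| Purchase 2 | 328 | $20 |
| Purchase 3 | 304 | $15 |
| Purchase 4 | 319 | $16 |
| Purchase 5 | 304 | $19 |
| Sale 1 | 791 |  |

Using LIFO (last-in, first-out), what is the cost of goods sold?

Sale 1 (791) [LIFO — newest first]: 304 @ $19 + 319 @ $16 + 168 @ $15 = $13,400
Ending inventory: 230 @ $14 + 363 @ $17 + 328 @ $20 + 136 @ $15 = $17,991
Check: goods available $31,391 = COGS $13,400 + ending $17,991

COGS = $13,400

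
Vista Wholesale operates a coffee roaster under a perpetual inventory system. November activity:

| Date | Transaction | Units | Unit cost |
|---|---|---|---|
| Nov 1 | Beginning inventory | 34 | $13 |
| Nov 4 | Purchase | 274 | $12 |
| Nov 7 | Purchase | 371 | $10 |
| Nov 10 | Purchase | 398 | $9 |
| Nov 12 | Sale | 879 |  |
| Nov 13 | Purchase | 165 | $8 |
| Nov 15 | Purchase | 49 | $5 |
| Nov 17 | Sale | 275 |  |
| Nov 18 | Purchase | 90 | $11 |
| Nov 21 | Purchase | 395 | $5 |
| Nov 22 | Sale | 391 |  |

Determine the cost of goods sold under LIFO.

COGS = $12,864

Nov 12, 879 sold [LIFO — newest first]: 398 @ $9 + 371 @ $10 + 110 @ $12 = $8,612
Nov 17, 275 sold [LIFO — newest first]: 49 @ $5 + 165 @ $8 + 61 @ $12 = $2,297
Nov 22, 391 sold [LIFO — newest first]: 391 @ $5 = $1,955
Total COGS = $8,612 + $2,297 + $1,955 = $12,864
Ending inventory: 34 @ $13 + 103 @ $12 + 90 @ $11 + 4 @ $5 = $2,688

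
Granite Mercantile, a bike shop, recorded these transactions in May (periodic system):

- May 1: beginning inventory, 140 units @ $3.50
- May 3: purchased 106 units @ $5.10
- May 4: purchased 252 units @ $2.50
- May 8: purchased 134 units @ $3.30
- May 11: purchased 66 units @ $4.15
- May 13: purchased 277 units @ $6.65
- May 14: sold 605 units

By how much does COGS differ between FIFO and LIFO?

$864.45

FIFO COGS: 140 @ $3.50 + 106 @ $5.10 + 252 @ $2.50 + 107 @ $3.30 = $2,013.70
LIFO COGS: 277 @ $6.65 + 66 @ $4.15 + 134 @ $3.30 + 128 @ $2.50 = $2,878.15
Difference = |$2,013.70 − $2,878.15| = $864.45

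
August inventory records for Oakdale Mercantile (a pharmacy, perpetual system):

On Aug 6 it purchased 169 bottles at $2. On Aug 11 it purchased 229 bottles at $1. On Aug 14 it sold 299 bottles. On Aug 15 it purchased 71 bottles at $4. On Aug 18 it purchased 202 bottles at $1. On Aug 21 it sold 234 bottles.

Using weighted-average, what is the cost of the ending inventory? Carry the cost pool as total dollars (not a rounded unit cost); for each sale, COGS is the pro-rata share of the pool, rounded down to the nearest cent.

After Aug 6: 169 on hand, pool $338.00 (≈ $2.0000 each)
After Aug 11: 398 on hand, pool $567.00 (≈ $1.4246 each)
Aug 14, sell 299: 299/398 × $567.00 → $425.96
After Aug 15: 170 on hand, pool $425.04 (≈ $2.5002 each)
After Aug 18: 372 on hand, pool $627.04 (≈ $1.6856 each)
Aug 21, sell 234: 234/372 × $627.04 → $394.42
Total COGS = $425.96 + $394.42 = $820.38
Ending inventory (cost pool remaining) = $232.62

Ending inventory = $232.62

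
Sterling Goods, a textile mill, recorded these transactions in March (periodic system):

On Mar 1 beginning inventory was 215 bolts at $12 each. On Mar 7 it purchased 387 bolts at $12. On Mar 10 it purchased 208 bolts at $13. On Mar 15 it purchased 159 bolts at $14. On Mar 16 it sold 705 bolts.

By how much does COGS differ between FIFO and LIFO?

FIFO COGS: 215 @ $12 + 387 @ $12 + 103 @ $13 = $8,563
LIFO COGS: 159 @ $14 + 208 @ $13 + 338 @ $12 = $8,986
Difference = |$8,563 − $8,986| = $423

$423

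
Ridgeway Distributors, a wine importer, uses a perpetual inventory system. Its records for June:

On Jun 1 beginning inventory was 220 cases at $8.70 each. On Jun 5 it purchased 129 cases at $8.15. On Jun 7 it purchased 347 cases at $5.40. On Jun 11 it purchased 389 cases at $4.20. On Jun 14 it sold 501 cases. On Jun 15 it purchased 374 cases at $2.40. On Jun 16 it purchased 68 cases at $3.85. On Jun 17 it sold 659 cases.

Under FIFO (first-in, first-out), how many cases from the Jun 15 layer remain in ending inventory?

Jun 14, 501 sold [FIFO — oldest first]: 220 @ $8.70 + 129 @ $8.15 + 152 @ $5.40 = $3,786.15
Jun 17, 659 sold [FIFO — oldest first]: 195 @ $5.40 + 389 @ $4.20 + 75 @ $2.40 = $2,866.80
Total COGS = $3,786.15 + $2,866.80 = $6,652.95
Ending inventory: 299 @ $2.40 + 68 @ $3.85 = $979.40

299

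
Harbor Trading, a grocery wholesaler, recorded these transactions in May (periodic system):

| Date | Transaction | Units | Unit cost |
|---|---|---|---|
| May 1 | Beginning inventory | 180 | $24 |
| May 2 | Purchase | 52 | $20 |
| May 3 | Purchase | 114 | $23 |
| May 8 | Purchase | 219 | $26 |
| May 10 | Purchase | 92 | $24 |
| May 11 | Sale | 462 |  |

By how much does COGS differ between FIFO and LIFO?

$266

FIFO COGS: 180 @ $24 + 52 @ $20 + 114 @ $23 + 116 @ $26 = $10,998
LIFO COGS: 92 @ $24 + 219 @ $26 + 114 @ $23 + 37 @ $20 = $11,264
Difference = |$10,998 − $11,264| = $266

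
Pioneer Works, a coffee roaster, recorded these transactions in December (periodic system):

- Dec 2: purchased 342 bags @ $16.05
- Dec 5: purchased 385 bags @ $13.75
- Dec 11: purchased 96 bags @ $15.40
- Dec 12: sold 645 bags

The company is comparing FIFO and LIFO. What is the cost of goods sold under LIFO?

FIFO COGS: 342 @ $16.05 + 303 @ $13.75 = $9,655.35
LIFO COGS: 96 @ $15.40 + 385 @ $13.75 + 164 @ $16.05 = $9,404.35

COGS = $9,404.35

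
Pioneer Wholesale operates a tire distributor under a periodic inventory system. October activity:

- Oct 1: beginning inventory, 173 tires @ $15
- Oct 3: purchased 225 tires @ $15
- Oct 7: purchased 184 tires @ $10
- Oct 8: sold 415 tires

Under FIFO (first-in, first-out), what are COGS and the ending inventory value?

Oct 8, 415 sold [FIFO — oldest first]: 173 @ $15 + 225 @ $15 + 17 @ $10 = $6,140
Ending inventory: 167 @ $10 = $1,670

COGS = $6,140; ending inventory = $1,670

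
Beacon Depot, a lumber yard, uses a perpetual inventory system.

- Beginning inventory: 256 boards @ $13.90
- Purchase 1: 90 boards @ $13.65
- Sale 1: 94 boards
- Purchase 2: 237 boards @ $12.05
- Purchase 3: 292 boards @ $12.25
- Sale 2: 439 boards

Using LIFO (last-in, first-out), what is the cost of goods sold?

COGS = $6,632.45

Sale 1 (94) [LIFO — newest first]: 90 @ $13.65 + 4 @ $13.90 = $1,284.10
Sale 2 (439) [LIFO — newest first]: 292 @ $12.25 + 147 @ $12.05 = $5,348.35
Total COGS = $1,284.10 + $5,348.35 = $6,632.45
Ending inventory: 252 @ $13.90 + 90 @ $12.05 = $4,587.30
Check: goods available $11,219.75 = COGS $6,632.45 + ending $4,587.30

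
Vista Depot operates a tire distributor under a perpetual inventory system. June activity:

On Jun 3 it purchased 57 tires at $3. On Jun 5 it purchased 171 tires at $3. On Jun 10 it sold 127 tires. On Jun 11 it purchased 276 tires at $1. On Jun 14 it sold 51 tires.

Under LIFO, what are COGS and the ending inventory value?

COGS = $432; ending inventory = $528

Jun 10, 127 sold [LIFO — newest first]: 127 @ $3 = $381
Jun 14, 51 sold [LIFO — newest first]: 51 @ $1 = $51
Total COGS = $381 + $51 = $432
Ending inventory: 57 @ $3 + 44 @ $3 + 225 @ $1 = $528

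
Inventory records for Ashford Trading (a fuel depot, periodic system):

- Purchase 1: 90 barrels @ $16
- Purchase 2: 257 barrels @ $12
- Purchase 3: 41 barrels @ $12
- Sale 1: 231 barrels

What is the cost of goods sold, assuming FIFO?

Sale 1 (231) [FIFO — oldest first]: 90 @ $16 + 141 @ $12 = $3,132
Ending inventory: 116 @ $12 + 41 @ $12 = $1,884
Check: goods available $5,016 = COGS $3,132 + ending $1,884

COGS = $3,132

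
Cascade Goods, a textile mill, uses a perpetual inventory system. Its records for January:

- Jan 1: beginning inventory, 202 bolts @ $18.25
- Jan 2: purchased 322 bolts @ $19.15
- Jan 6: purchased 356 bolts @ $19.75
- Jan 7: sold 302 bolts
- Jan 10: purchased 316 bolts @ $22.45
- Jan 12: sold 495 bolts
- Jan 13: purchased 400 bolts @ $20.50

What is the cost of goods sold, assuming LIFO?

Jan 7, 302 sold [LIFO — newest first]: 302 @ $19.75 = $5,964.50
Jan 12, 495 sold [LIFO — newest first]: 316 @ $22.45 + 54 @ $19.75 + 125 @ $19.15 = $10,554.45
Total COGS = $5,964.50 + $10,554.45 = $16,518.95
Ending inventory: 202 @ $18.25 + 197 @ $19.15 + 400 @ $20.50 = $15,659.05

COGS = $16,518.95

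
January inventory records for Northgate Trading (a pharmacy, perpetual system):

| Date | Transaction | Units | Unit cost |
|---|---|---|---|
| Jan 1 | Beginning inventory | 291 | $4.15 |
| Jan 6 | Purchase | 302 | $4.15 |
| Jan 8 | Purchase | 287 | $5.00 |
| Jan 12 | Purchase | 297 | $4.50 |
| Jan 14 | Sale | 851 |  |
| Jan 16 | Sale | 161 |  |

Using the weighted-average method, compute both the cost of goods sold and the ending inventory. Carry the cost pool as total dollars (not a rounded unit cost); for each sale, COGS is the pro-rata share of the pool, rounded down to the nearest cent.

After Jan 1: 291 on hand, pool $1,207.65 (≈ $4.1500 each)
After Jan 6: 593 on hand, pool $2,460.95 (≈ $4.1500 each)
After Jan 8: 880 on hand, pool $3,895.95 (≈ $4.4272 each)
After Jan 12: 1177 on hand, pool $5,232.45 (≈ $4.4456 each)
Jan 14, sell 851: 851/1177 × $5,232.45 → $3,783.19
Jan 16, sell 161: 161/326 × $1,449.26 → $715.73
Total COGS = $3,783.19 + $715.73 = $4,498.92
Ending inventory (cost pool remaining) = $733.53
Check: goods available $5,232.45 = COGS $4,498.92 + ending $733.53

COGS = $4,498.92; ending inventory = $733.53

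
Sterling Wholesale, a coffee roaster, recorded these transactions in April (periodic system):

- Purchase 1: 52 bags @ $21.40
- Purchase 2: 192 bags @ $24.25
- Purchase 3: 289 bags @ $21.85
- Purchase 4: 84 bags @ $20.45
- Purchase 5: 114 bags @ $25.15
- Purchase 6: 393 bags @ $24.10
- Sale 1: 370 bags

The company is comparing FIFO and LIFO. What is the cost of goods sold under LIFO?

COGS = $8,917.00

FIFO COGS: 52 @ $21.40 + 192 @ $24.25 + 126 @ $21.85 = $8,521.90
LIFO COGS: 370 @ $24.10 = $8,917.00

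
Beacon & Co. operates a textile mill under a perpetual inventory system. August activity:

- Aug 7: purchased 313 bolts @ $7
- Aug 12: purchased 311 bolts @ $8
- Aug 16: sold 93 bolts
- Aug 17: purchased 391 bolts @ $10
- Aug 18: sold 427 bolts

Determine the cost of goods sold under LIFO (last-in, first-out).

COGS = $4,942

Aug 16, 93 sold [LIFO — newest first]: 93 @ $8 = $744
Aug 18, 427 sold [LIFO — newest first]: 391 @ $10 + 36 @ $8 = $4,198
Total COGS = $744 + $4,198 = $4,942
Ending inventory: 313 @ $7 + 182 @ $8 = $3,647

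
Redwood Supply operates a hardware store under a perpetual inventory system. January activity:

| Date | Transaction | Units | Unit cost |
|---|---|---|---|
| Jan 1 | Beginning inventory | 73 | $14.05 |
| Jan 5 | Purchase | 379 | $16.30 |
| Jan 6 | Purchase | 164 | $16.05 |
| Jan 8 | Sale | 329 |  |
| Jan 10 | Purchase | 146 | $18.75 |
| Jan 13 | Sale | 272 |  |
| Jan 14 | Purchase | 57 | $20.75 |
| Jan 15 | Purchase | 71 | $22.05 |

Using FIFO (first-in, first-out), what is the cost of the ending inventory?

Ending inventory = $5,726.55

Jan 8, 329 sold [FIFO — oldest first]: 73 @ $14.05 + 256 @ $16.30 = $5,198.45
Jan 13, 272 sold [FIFO — oldest first]: 123 @ $16.30 + 149 @ $16.05 = $4,396.35
Total COGS = $5,198.45 + $4,396.35 = $9,594.80
Ending inventory: 15 @ $16.05 + 146 @ $18.75 + 57 @ $20.75 + 71 @ $22.05 = $5,726.55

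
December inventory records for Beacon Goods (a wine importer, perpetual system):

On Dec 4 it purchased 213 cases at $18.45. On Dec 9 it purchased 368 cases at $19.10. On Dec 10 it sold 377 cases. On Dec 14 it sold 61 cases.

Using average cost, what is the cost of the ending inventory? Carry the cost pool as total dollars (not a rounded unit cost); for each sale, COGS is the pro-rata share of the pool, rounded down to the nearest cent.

After Dec 4: 213 on hand, pool $3,929.85 (≈ $18.4500 each)
After Dec 9: 581 on hand, pool $10,958.65 (≈ $18.8617 each)
Dec 10, sell 377: 377/581 × $10,958.65 → $7,110.86
Dec 14, sell 61: 61/204 × $3,847.79 → $1,150.56
Total COGS = $7,110.86 + $1,150.56 = $8,261.42
Ending inventory (cost pool remaining) = $2,697.23
Check: goods available $10,958.65 = COGS $8,261.42 + ending $2,697.23

Ending inventory = $2,697.23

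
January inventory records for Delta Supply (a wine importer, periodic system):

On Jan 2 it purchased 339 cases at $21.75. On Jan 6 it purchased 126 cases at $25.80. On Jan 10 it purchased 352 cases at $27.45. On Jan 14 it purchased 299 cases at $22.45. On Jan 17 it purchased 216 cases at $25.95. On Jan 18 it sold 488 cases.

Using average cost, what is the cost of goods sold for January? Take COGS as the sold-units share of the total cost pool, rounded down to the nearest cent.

Jan 18, sell 488: 488/1332 × $32,604.20 → $11,945.08
Ending inventory (cost pool remaining) = $20,659.12

COGS = $11,945.08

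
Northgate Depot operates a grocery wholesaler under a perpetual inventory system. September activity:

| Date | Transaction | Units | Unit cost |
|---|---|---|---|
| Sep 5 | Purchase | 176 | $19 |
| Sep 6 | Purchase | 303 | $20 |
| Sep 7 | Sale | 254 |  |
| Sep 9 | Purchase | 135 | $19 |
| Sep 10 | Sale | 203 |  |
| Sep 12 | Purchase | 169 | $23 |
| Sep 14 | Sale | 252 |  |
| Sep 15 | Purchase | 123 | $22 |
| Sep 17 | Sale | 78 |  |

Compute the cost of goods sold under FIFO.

Sep 7, 254 sold [FIFO — oldest first]: 176 @ $19 + 78 @ $20 = $4,904
Sep 10, 203 sold [FIFO — oldest first]: 203 @ $20 = $4,060
Sep 14, 252 sold [FIFO — oldest first]: 22 @ $20 + 135 @ $19 + 95 @ $23 = $5,190
Sep 17, 78 sold [FIFO — oldest first]: 74 @ $23 + 4 @ $22 = $1,790
Total COGS = $4,904 + $4,060 + $5,190 + $1,790 = $15,944
Ending inventory: 119 @ $22 = $2,618

COGS = $15,944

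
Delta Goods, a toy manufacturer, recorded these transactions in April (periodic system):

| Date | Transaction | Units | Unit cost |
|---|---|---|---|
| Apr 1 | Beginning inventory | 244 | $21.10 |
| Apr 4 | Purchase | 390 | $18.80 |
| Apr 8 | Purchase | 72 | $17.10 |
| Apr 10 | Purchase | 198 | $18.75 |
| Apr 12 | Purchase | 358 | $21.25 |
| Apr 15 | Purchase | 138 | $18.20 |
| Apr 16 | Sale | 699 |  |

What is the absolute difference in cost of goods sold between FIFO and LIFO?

FIFO COGS: 244 @ $21.10 + 390 @ $18.80 + 65 @ $17.10 = $13,591.90
LIFO COGS: 138 @ $18.20 + 358 @ $21.25 + 198 @ $18.75 + 5 @ $17.10 = $13,917.10
Difference = |$13,591.90 − $13,917.10| = $325.20

$325.20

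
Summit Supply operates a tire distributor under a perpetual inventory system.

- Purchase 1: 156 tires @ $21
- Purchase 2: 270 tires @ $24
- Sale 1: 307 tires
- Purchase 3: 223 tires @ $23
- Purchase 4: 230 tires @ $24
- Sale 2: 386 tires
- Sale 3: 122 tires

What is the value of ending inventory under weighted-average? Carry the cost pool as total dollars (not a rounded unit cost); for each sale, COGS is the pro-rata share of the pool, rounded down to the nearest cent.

After Purchase 1: 156 on hand, pool $3,276.00 (≈ $21.0000 each)
After Purchase 2: 426 on hand, pool $9,756.00 (≈ $22.9014 each)
Sale 1, sell 307: 307/426 × $9,756.00 → $7,030.73
After Purchase 3: 342 on hand, pool $7,854.27 (≈ $22.9657 each)
After Purchase 4: 572 on hand, pool $13,374.27 (≈ $23.3816 each)
Sale 2, sell 386: 386/572 × $13,374.27 → $9,025.29
Sale 3, sell 122: 122/186 × $4,348.98 → $2,852.55
Total COGS = $7,030.73 + $9,025.29 + $2,852.55 = $18,908.57
Ending inventory (cost pool remaining) = $1,496.43

Ending inventory = $1,496.43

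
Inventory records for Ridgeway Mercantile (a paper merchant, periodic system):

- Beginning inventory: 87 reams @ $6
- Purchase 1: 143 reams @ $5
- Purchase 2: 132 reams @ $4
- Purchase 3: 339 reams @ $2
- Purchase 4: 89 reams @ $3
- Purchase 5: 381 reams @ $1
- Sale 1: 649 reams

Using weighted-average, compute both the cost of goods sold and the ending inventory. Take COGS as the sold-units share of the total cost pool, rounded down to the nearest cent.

Sale 1, sell 649: 649/1171 × $3,091.00 → $1,713.11
Ending inventory (cost pool remaining) = $1,377.89
Check: goods available $3,091.00 = COGS $1,713.11 + ending $1,377.89

COGS = $1,713.11; ending inventory = $1,377.89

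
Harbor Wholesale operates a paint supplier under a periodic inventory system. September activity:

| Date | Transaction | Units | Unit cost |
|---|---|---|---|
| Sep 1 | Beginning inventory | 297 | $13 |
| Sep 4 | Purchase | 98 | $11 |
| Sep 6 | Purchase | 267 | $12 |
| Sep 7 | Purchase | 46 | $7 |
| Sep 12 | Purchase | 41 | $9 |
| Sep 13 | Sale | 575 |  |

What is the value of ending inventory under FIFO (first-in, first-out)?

Ending inventory = $1,735

Sep 13, 575 sold [FIFO — oldest first]: 297 @ $13 + 98 @ $11 + 180 @ $12 = $7,099
Ending inventory: 87 @ $12 + 46 @ $7 + 41 @ $9 = $1,735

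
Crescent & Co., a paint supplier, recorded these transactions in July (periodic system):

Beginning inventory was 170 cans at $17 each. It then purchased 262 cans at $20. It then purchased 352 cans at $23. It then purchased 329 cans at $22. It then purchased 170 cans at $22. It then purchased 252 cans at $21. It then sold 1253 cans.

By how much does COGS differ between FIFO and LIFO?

$822

FIFO COGS: 170 @ $17 + 262 @ $20 + 352 @ $23 + 329 @ $22 + 140 @ $22 = $26,544
LIFO COGS: 252 @ $21 + 170 @ $22 + 329 @ $22 + 352 @ $23 + 150 @ $20 = $27,366
Difference = |$26,544 − $27,366| = $822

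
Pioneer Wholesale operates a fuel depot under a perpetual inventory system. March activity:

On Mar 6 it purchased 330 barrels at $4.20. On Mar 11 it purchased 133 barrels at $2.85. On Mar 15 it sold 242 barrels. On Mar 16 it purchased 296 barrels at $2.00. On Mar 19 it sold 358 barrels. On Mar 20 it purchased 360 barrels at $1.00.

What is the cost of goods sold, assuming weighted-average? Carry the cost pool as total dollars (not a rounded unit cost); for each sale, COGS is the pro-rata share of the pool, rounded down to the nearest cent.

After Mar 6: 330 on hand, pool $1,386.00 (≈ $4.2000 each)
After Mar 11: 463 on hand, pool $1,765.05 (≈ $3.8122 each)
Mar 15, sell 242: 242/463 × $1,765.05 → $922.55
After Mar 16: 517 on hand, pool $1,434.50 (≈ $2.7747 each)
Mar 19, sell 358: 358/517 × $1,434.50 → $993.32
After Mar 20: 519 on hand, pool $801.18 (≈ $1.5437 each)
Total COGS = $922.55 + $993.32 = $1,915.87
Ending inventory (cost pool remaining) = $801.18

COGS = $1,915.87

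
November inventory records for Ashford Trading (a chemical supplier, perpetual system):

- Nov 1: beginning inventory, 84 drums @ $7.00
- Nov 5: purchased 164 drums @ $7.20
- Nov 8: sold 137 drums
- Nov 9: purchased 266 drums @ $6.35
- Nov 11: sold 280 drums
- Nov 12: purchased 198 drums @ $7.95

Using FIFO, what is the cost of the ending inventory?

Ending inventory = $2,190.05

Nov 8, 137 sold [FIFO — oldest first]: 84 @ $7.00 + 53 @ $7.20 = $969.60
Nov 11, 280 sold [FIFO — oldest first]: 111 @ $7.20 + 169 @ $6.35 = $1,872.35
Total COGS = $969.60 + $1,872.35 = $2,841.95
Ending inventory: 97 @ $6.35 + 198 @ $7.95 = $2,190.05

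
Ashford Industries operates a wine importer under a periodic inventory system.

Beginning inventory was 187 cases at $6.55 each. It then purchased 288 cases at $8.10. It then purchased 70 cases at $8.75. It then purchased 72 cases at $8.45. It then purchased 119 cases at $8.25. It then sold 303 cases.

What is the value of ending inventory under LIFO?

Sale 1 (303) [LIFO — newest first]: 119 @ $8.25 + 72 @ $8.45 + 70 @ $8.75 + 42 @ $8.10 = $2,542.85
Ending inventory: 187 @ $6.55 + 246 @ $8.10 = $3,217.45

Ending inventory = $3,217.45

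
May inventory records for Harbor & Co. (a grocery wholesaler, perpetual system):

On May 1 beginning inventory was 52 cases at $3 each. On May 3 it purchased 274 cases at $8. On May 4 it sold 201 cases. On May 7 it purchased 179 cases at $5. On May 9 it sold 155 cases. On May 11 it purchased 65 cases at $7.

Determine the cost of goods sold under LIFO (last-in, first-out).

COGS = $2,383

May 4, 201 sold [LIFO — newest first]: 201 @ $8 = $1,608
May 9, 155 sold [LIFO — newest first]: 155 @ $5 = $775
Total COGS = $1,608 + $775 = $2,383
Ending inventory: 52 @ $3 + 73 @ $8 + 24 @ $5 + 65 @ $7 = $1,315
Check: goods available $3,698 = COGS $2,383 + ending $1,315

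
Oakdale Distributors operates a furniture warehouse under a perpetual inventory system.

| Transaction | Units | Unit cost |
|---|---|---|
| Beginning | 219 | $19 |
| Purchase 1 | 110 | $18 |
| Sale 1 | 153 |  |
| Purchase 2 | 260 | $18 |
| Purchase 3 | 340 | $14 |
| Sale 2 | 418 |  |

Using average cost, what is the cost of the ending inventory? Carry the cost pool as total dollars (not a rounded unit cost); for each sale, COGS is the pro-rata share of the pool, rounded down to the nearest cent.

After Beginning: 219 on hand, pool $4,161.00 (≈ $19.0000 each)
After Purchase 1: 329 on hand, pool $6,141.00 (≈ $18.6657 each)
Sale 1, sell 153: 153/329 × $6,141.00 → $2,855.84
After Purchase 2: 436 on hand, pool $7,965.16 (≈ $18.2687 each)
After Purchase 3: 776 on hand, pool $12,725.16 (≈ $16.3984 each)
Sale 2, sell 418: 418/776 × $12,725.16 → $6,854.53
Total COGS = $2,855.84 + $6,854.53 = $9,710.37
Ending inventory (cost pool remaining) = $5,870.63
Check: goods available $15,581.00 = COGS $9,710.37 + ending $5,870.63

Ending inventory = $5,870.63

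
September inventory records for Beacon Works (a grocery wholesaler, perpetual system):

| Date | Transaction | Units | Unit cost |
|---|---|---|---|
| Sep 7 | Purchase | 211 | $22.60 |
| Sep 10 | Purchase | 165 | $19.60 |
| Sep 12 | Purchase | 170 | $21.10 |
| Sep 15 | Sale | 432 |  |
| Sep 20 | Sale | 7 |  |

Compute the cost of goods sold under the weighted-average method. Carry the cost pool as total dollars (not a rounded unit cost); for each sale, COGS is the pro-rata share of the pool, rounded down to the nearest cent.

After Sep 7: 211 on hand, pool $4,768.60 (≈ $22.6000 each)
After Sep 10: 376 on hand, pool $8,002.60 (≈ $21.2835 each)
After Sep 12: 546 on hand, pool $11,589.60 (≈ $21.2264 each)
Sep 15, sell 432: 432/546 × $11,589.60 → $9,169.79
Sep 20, sell 7: 7/114 × $2,419.81 → $148.58
Total COGS = $9,169.79 + $148.58 = $9,318.37
Ending inventory (cost pool remaining) = $2,271.23

COGS = $9,318.37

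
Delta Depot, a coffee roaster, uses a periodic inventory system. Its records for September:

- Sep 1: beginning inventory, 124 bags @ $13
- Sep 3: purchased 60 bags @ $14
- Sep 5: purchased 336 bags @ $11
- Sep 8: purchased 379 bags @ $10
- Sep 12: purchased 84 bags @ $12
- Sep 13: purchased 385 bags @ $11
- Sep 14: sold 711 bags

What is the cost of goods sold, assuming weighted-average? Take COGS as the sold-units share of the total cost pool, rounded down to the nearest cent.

COGS = $7,890.12

Sep 14, sell 711: 711/1368 × $15,181.00 → $7,890.12
Ending inventory (cost pool remaining) = $7,290.88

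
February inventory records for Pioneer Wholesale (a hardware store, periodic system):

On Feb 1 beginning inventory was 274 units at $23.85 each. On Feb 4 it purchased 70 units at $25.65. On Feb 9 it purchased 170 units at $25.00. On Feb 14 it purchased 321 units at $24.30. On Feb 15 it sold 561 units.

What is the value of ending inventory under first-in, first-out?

Ending inventory = $6,658.20

Feb 15, 561 sold [FIFO — oldest first]: 274 @ $23.85 + 70 @ $25.65 + 170 @ $25.00 + 47 @ $24.30 = $13,722.50
Ending inventory: 274 @ $24.30 = $6,658.20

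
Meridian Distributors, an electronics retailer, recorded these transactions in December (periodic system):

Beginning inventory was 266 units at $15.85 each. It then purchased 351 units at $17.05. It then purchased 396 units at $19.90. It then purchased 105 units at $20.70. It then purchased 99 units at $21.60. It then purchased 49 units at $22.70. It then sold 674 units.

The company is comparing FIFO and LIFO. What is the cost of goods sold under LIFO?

COGS = $13,730.85

FIFO COGS: 266 @ $15.85 + 351 @ $17.05 + 57 @ $19.90 = $11,334.95
LIFO COGS: 49 @ $22.70 + 99 @ $21.60 + 105 @ $20.70 + 396 @ $19.90 + 25 @ $17.05 = $13,730.85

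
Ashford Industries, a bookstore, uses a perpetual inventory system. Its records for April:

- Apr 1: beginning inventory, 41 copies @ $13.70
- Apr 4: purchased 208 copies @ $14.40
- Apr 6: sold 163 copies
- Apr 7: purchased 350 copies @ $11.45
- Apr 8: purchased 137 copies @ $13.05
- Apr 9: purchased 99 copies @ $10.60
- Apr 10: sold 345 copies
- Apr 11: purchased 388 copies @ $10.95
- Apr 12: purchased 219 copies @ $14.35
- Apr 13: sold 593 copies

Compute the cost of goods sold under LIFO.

COGS = $13,670.45

Apr 6, 163 sold [LIFO — newest first]: 163 @ $14.40 = $2,347.20
Apr 10, 345 sold [LIFO — newest first]: 99 @ $10.60 + 137 @ $13.05 + 109 @ $11.45 = $4,085.30
Apr 13, 593 sold [LIFO — newest first]: 219 @ $14.35 + 374 @ $10.95 = $7,237.95
Total COGS = $2,347.20 + $4,085.30 + $7,237.95 = $13,670.45
Ending inventory: 41 @ $13.70 + 45 @ $14.40 + 241 @ $11.45 + 14 @ $10.95 = $4,122.45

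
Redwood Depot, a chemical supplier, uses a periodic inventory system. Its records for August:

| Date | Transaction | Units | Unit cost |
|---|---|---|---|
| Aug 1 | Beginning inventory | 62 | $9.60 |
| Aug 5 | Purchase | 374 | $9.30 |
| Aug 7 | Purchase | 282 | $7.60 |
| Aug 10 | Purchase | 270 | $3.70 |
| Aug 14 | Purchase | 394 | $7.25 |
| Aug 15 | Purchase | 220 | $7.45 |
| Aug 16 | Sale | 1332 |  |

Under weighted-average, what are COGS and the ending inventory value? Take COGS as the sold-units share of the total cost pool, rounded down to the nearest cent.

Aug 16, sell 1332: 1332/1602 × $11,711.10 → $9,737.31
Ending inventory (cost pool remaining) = $1,973.79

COGS = $9,737.31; ending inventory = $1,973.79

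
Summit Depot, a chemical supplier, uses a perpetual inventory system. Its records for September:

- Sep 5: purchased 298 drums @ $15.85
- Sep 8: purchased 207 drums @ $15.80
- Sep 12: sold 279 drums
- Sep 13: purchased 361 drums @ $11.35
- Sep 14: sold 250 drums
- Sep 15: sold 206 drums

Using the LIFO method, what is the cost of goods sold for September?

COGS = $10,014.90

Sep 12, 279 sold [LIFO — newest first]: 207 @ $15.80 + 72 @ $15.85 = $4,411.80
Sep 14, 250 sold [LIFO — newest first]: 250 @ $11.35 = $2,837.50
Sep 15, 206 sold [LIFO — newest first]: 111 @ $11.35 + 95 @ $15.85 = $2,765.60
Total COGS = $4,411.80 + $2,837.50 + $2,765.60 = $10,014.90
Ending inventory: 131 @ $15.85 = $2,076.35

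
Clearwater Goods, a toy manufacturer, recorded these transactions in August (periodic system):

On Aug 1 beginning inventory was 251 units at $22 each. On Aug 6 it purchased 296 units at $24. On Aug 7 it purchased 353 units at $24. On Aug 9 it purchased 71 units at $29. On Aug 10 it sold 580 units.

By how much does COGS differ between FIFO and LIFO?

$857

FIFO COGS: 251 @ $22 + 296 @ $24 + 33 @ $24 = $13,418
LIFO COGS: 71 @ $29 + 353 @ $24 + 156 @ $24 = $14,275
Difference = |$13,418 − $14,275| = $857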